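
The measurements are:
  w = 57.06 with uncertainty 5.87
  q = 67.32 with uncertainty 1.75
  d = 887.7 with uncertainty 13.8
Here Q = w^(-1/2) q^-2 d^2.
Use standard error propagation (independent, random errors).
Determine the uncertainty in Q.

Q is a product of powers, so relative uncertainties combine in quadrature:
  (−½·δw/w)² = (-0.5×0.103)² = 0.00265;  (-2·δq/q)² = (-2×0.0260)² = 0.00270;  (2·δd/d)² = (2×0.0155)² = 0.000967
δQ/Q = √(0.00632) = 0.0795
Q = 23.02, so δQ = 0.0795 × 23.02 = 1.83.

1.83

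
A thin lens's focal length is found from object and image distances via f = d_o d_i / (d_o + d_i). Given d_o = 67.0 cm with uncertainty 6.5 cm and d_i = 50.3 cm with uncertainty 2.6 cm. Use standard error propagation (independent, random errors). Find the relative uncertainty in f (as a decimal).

∂f/∂d_o = (d_i/(d_o+d_i))² = 0.184;  ∂f/∂d_i = (d_o/(d_o+d_i))² = 0.326
δf = √((∂f/∂d_o · δd_o)² + (∂f/∂d_i · δd_i)²) = √(1.43 + 0.720) = 1.47 cm
f = 28.7 cm, so δf/f = 1.47/28.7 = 0.0510.

0.0510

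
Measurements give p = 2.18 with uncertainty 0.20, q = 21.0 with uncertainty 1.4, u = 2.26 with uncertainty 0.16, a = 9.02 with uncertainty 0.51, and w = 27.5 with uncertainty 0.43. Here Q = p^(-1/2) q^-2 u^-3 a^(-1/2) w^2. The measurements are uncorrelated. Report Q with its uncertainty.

0.0335 ± 0.00866

Products/powers → add relative errors in quadrature, weighted by exponent:
  (−½·δp/p)² = (-0.5×0.0917)² = 0.00210;  (-2·δq/q)² = (-2×0.0667)² = 0.0178;  (-3·δu/u)² = (-3×0.0708)² = 0.0451;  (−½·δa/a)² = (-0.5×0.0565)² = 0.000799;  (2·δw/w)² = (2×0.0156)² = 0.000978
δQ/Q = √(0.0668) = 0.258
Q = 0.0335, so δQ = 0.258 × 0.0335 = 0.00866.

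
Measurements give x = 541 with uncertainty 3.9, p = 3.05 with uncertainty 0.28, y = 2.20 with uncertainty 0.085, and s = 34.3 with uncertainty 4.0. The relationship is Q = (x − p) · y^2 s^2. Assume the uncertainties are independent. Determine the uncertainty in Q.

Let u = x − p = 538. δu = √(δx² + δp²) = √(15.2 + 0.0784) = 3.91, so δu/u = 0.00727.
Q is then a monomial in u, y, s:
δQ/Q = √((δu/u)² + (2·δy/y)² + (2·δs/s)²) = √(5.28e-05 + 0.00597 + 0.0544) = 0.246
Q = 3.06e+06, so δQ = 0.246 × 3.06e+06 = 7.53e+05.

7.53e+05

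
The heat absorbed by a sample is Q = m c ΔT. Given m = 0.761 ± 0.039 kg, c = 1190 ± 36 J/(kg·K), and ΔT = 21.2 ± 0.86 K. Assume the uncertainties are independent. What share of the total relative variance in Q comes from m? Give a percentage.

50.6%

(δQ/Q)² = (1·δm/m)² + (1·δc/c)² + (1·δΔT/ΔT)²
  m term: (1×0.0512)² = 0.00263
  c term: (1×0.0303)² = 0.000915
  ΔT term: (1×0.0406)² = 0.00165
Total = 0.00519. Share from m = 0.00263/0.00519 = 0.506.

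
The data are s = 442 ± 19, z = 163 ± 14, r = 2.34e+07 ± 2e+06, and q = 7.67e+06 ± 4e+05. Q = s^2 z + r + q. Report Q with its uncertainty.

Let p = s^2·z = 3.18e+07. δp/p = √((2·δs/s)² + (1·δz/z)²) = √(0.00739 + 0.00738) = 0.122, so δp = 3.87e+06.
Q = p + r + q: δQ = √(δp² + δr² + δq²) = √(1.5e+13 + 4e+12 + 1.6e+11) = 4.37e+06
Q = 6.29e+07.

(6.29 ± 0.437) × 10^7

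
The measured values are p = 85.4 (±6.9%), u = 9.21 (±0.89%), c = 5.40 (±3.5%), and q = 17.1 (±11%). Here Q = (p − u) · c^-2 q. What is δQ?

6.77

Let w = p − u = 76.2. δw = √(δp² + δu²) = √(34.7 + 0.00672) = 5.89, so δw/w = 0.0773.
Q is then a monomial in w, c, q:
δQ/Q = √((δw/w)² + (-2·δc/c)² + (1·δq/q)²) = √(0.00598 + 0.00490 + 0.0121) = 0.152
Q = 44.7, so δQ = 0.152 × 44.7 = 6.77.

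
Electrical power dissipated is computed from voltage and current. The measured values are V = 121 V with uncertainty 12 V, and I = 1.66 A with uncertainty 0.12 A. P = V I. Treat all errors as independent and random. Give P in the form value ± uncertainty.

201 ± 24.7 W

Since P is a product/quotient, work with relative uncertainties:
  (1·δV/V)² = (1×0.0992)² = 0.00984;  (1·δI/I)² = (1×0.0723)² = 0.00523
δP/P = √(0.0151) = 0.123
P = 201 W, so δP = 0.123 × 201 = 24.7 W.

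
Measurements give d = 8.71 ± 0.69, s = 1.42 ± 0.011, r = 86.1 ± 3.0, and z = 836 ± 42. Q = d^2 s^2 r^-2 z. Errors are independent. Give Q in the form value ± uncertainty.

Each factor contributes (exponent × relative error)² to (δQ/Q)²:
  (2·δd/d)² = (2×0.0792)² = 0.0251;  (2·δs/s)² = (2×0.00775)² = 0.000240;  (-2·δr/r)² = (-2×0.0348)² = 0.00486;  (1·δz/z)² = (1×0.0502)² = 0.00252
δQ/Q = √(0.0327) = 0.181
Q = 17.3, so δQ = 0.181 × 17.3 = 3.12.

17.3 ± 3.12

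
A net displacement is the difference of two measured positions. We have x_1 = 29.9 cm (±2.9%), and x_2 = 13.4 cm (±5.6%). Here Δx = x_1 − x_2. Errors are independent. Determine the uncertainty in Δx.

1.15 cm

Δx is a linear combination, so absolute uncertainties add in quadrature:
  (δx_1)² = 0.752;  (δx_2)² = 0.563
δΔx = √(1.31) = 1.15 cm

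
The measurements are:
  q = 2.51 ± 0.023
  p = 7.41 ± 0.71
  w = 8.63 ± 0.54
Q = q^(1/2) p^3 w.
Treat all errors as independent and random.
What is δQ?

Since Q is a product/quotient, work with relative uncertainties:
  (½·δq/q)² = (0.5×0.00916)² = 2.1e-05;  (3·δp/p)² = (3×0.0958)² = 0.0826;  (1·δw/w)² = (1×0.0626)² = 0.00392
δQ/Q = √(0.0866) = 0.294
Q = 5560, so δQ = 0.294 × 5560 = 1640.

1640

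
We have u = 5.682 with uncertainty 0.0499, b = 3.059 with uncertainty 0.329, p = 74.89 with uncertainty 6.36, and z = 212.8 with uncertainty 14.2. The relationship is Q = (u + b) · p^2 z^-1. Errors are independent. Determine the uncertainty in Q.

42.9

Let w = u + b = 8.741. δw = √(δu² + δb²) = √(0.00249 + 0.108) = 0.333, so δw/w = 0.0381.
Q is then a monomial in w, p, z:
δQ/Q = √((δw/w)² + (2·δp/p)² + (-1·δz/z)²) = √(0.00145 + 0.0288 + 0.00445) = 0.186
Q = 230.4, so δQ = 0.186 × 230.4 = 42.9.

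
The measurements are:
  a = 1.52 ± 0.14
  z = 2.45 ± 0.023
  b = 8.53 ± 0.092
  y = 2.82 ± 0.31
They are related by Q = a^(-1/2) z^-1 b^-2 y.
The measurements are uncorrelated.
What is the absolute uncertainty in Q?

0.00156

For a monomial Q ∝ a^(-1/2), z^-1, b^-2, y, fractional errors add in quadrature:
  (−½·δa/a)² = (-0.5×0.0921)² = 0.00212;  (-1·δz/z)² = (-1×0.00939)² = 8.81e-05;  (-2·δb/b)² = (-2×0.0108)² = 0.000465;  (1·δy/y)² = (1×0.110)² = 0.0121
δQ/Q = √(0.0148) = 0.121
Q = 0.0128, so δQ = 0.121 × 0.0128 = 0.00156.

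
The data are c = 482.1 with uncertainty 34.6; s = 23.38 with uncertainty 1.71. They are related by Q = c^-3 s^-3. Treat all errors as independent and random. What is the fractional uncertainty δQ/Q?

Each factor contributes (exponent × relative error)² to (δQ/Q)²:
  (-3·δc/c)² = (-3×0.0718)² = 0.0464;  (-3·δs/s)² = (-3×0.0731)² = 0.0481
δQ/Q = √(0.0945) = 0.307

0.307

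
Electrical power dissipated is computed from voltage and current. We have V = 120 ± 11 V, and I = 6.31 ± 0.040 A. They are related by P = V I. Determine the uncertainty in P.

P is a product of powers, so relative uncertainties combine in quadrature:
  (1·δV/V)² = (1×0.0917)² = 0.00840;  (1·δI/I)² = (1×0.00634)² = 4.02e-05
δP/P = √(0.00844) = 0.0919
P = 757 W, so δP = 0.0919 × 757 = 69.6 W.

69.6 W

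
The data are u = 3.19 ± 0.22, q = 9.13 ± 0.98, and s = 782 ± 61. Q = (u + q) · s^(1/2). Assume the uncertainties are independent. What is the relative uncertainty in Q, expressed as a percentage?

9.04%

Let w = u + q = 12.3. δw = √(δu² + δq²) = √(0.0484 + 0.960) = 1.00, so δw/w = 0.0815.
Q is then a monomial in w, s:
δQ/Q = √((δw/w)² + (½·δs/s)²) = √(0.00665 + 0.00152) = 0.0904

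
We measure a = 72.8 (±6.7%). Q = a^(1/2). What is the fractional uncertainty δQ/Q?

Q ∝ a^(1/2), so δQ/Q = |½| · δa/a = 0.5 × 0.0670 = 0.0335.

0.0335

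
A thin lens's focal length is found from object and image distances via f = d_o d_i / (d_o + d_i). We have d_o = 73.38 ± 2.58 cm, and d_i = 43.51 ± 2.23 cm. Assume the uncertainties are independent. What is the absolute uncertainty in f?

∂f/∂d_o = (d_i/(d_o+d_i))² = 0.139;  ∂f/∂d_i = (d_o/(d_o+d_i))² = 0.394
δf = √((∂f/∂d_o · δd_o)² + (∂f/∂d_i · δd_i)²) = √(0.128 + 0.772) = 0.949 cm

0.949 cm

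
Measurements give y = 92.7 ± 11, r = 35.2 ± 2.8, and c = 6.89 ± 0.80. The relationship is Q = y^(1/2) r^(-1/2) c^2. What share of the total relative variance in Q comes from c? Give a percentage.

91.4%

(δQ/Q)² = (½·δy/y)² + (−½·δr/r)² + (2·δc/c)²
  y term: (0.5×0.119)² = 0.00352
  r term: (-0.5×0.0795)² = 0.00158
  c term: (2×0.116)² = 0.0539
Total = 0.0590. Share from c = 0.0539/0.0590 = 0.914.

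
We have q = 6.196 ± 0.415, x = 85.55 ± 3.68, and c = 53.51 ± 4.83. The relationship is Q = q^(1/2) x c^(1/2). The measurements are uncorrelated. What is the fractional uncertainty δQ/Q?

For a monomial Q ∝ q^(1/2), x, c^(1/2), fractional errors add in quadrature:
  (½·δq/q)² = (0.5×0.0670)² = 0.00112;  (1·δx/x)² = (1×0.0430)² = 0.00185;  (½·δc/c)² = (0.5×0.0903)² = 0.00204
δQ/Q = √(0.00501) = 0.0708

0.0708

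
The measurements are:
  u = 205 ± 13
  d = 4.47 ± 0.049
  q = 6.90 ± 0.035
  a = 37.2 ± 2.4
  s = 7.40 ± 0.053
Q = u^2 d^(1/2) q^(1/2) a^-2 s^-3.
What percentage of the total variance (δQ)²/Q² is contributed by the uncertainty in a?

(δQ/Q)² = (2·δu/u)² + (½·δd/d)² + (½·δq/q)² + (-2·δa/a)² + (-3·δs/s)²
  u term: (2×0.0634)² = 0.0161
  d term: (0.5×0.0110)² = 3e-05
  q term: (0.5×0.00507)² = 6.43e-06
  a term: (-2×0.0645)² = 0.0166
  s term: (-3×0.00716)² = 0.000462
Total = 0.0332. Share from a = 0.0166/0.0332 = 0.501.

50.1%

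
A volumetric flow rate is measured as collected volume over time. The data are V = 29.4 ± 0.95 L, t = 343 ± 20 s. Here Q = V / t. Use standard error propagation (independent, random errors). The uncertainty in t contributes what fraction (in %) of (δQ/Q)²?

(δQ/Q)² = (1·δV/V)² + (-1·δt/t)²
  V term: (1×0.0323)² = 0.00104
  t term: (-1×0.0583)² = 0.00340
Total = 0.00444. Share from t = 0.00340/0.00444 = 0.765.

76.5%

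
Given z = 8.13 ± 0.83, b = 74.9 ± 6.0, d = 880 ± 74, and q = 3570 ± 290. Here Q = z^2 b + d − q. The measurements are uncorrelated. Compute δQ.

1130

Let p = z^2·b = 4950. δp/p = √((2·δz/z)² + (1·δb/b)²) = √(0.0417 + 0.00642) = 0.219, so δp = 1090.
Q = p + d − q: δQ = √(δp² + δd² + δq²) = √(1.18e+06 + 5480 + 84100) = 1130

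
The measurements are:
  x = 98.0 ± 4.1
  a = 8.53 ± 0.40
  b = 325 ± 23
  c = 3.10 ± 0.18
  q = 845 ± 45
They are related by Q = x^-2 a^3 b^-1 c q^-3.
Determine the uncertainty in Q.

2.52e-13

Relative error in a monomial: (δQ/Q)² = Σ (nᵢ · δxᵢ/xᵢ)².
  (-2·δx/x)² = (-2×0.0418)² = 0.00700;  (3·δa/a)² = (3×0.0469)² = 0.0198;  (-1·δb/b)² = (-1×0.0708)² = 0.00501;  (1·δc/c)² = (1×0.0581)² = 0.00337;  (-3·δq/q)² = (-3×0.0533)² = 0.0255
δQ/Q = √(0.0607) = 0.246
Q = 1.02e-12, so δQ = 0.246 × 1.02e-12 = 2.52e-13.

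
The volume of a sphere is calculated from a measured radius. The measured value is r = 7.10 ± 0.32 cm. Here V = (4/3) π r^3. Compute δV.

203 cm^3

V ∝ r^3, so δV/V = |3| · δr/r = 3 × 0.0451 = 0.135.
V = 1500 cm^3, so δV = 0.135 × 1500 = 203 cm^3.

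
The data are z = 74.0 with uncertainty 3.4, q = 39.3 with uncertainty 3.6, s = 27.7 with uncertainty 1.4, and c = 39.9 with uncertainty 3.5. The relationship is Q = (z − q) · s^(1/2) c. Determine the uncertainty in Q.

1230

Let u = z − q = 34.7. δu = √(δz² + δq²) = √(11.6 + 13.0) = 4.95, so δu/u = 0.143.
Q is then a monomial in u, s, c:
δQ/Q = √((δu/u)² + (½·δs/s)² + (1·δc/c)²) = √(0.0204 + 0.000639 + 0.00769) = 0.169
Q = 7290, so δQ = 0.169 × 7290 = 1230.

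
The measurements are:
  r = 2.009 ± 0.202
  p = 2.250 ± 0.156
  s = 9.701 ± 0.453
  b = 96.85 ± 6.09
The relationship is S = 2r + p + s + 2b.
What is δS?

12.2

Absolute uncertainties add in quadrature for a linear combination:
  (2·δr)² = 0.163;  (δp)² = 0.0243;  (δs)² = 0.205;  (2·δb)² = 148
δS = √(149) = 12.2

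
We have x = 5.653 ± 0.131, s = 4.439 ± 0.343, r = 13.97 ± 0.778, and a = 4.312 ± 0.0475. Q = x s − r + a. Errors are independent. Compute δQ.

2.17

Let p = x·s = 25.09. δp/p = √((1·δx/x)² + (1·δs/s)²) = √(0.000537 + 0.00597) = 0.0807, so δp = 2.02.
Q = p − r + a: δQ = √(δp² + δr² + δa²) = √(4.10 + 0.605 + 0.00226) = 2.17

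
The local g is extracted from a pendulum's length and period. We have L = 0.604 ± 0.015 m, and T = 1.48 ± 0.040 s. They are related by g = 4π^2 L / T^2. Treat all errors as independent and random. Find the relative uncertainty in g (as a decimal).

g is a product of powers, so relative uncertainties combine in quadrature:
  (1·δL/L)² = (1×0.0248)² = 0.000617;  (-2·δT/T)² = (-2×0.0270)² = 0.00292
δg/g = √(0.00354) = 0.0595

0.0595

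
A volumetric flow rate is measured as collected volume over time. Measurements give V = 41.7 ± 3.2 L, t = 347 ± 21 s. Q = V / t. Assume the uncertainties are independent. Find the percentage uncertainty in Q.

9.77%

Relative error in a monomial: (δQ/Q)² = Σ (nᵢ · δxᵢ/xᵢ)².
  (1·δV/V)² = (1×0.0767)² = 0.00589;  (-1·δt/t)² = (-1×0.0605)² = 0.00366
δQ/Q = √(0.00955) = 0.0977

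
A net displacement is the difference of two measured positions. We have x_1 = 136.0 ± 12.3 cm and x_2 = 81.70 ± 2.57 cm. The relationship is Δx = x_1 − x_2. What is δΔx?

12.6 cm

Δx is a linear combination, so absolute uncertainties add in quadrature:
  (δx_1)² = 151;  (δx_2)² = 6.60
δΔx = √(158) = 12.6 cm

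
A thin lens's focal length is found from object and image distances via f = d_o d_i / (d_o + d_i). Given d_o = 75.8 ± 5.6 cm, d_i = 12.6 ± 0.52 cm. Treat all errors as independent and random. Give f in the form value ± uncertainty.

∂f/∂d_o = (d_i/(d_o+d_i))² = 0.0203;  ∂f/∂d_i = (d_o/(d_o+d_i))² = 0.735
δf = √((∂f/∂d_o · δd_o)² + (∂f/∂d_i · δd_i)²) = √(0.0129 + 0.146) = 0.399 cm
f = 10.8 cm.

10.8 ± 0.399 cm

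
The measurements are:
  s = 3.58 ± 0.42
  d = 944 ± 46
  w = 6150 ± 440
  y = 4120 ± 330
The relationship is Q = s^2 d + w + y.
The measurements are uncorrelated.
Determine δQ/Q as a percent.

Let p = s^2·d = 12100. δp/p = √((2·δs/s)² + (1·δd/d)²) = √(0.0551 + 0.00237) = 0.240, so δp = 2900.
Q = p + w + y: δQ = √(δp² + δw² + δy²) = √(8.41e+06 + 1.94e+05 + 1.09e+05) = 2950
Q = 22400, so δQ/Q = 2950/22400 = 0.132.

13.2%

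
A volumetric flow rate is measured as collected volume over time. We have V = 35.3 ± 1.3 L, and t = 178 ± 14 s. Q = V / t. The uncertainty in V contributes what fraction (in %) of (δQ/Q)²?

18.0%

(δQ/Q)² = (1·δV/V)² + (-1·δt/t)²
  V term: (1×0.0368)² = 0.00136
  t term: (-1×0.0787)² = 0.00619
Total = 0.00754. Share from V = 0.00136/0.00754 = 0.180.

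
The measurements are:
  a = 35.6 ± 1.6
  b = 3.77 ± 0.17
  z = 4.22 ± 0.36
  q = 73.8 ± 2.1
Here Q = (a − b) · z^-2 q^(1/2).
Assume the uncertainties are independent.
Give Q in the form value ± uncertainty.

15.4 ± 2.74

Let u = a − b = 31.8. δu = √(δa² + δb²) = √(2.56 + 0.0289) = 1.61, so δu/u = 0.0505.
Q is then a monomial in u, z, q:
δQ/Q = √((δu/u)² + (-2·δz/z)² + (½·δq/q)²) = √(0.00256 + 0.0291 + 0.000202) = 0.179
Q = 15.4, so δQ = 0.179 × 15.4 = 2.74.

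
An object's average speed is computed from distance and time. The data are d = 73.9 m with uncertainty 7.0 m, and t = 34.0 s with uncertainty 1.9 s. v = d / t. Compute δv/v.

Since v is a product/quotient, work with relative uncertainties:
  (1·δd/d)² = (1×0.0947)² = 0.00897;  (-1·δt/t)² = (-1×0.0559)² = 0.00312
δv/v = √(0.0121) = 0.110

0.110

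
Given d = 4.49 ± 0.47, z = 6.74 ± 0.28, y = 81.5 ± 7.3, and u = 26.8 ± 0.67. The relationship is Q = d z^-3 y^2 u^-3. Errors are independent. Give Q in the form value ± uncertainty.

For a monomial Q ∝ d, z^-3, y^2, u^-3, fractional errors add in quadrature:
  (1·δd/d)² = (1×0.105)² = 0.0110;  (-3·δz/z)² = (-3×0.0415)² = 0.0155;  (2·δy/y)² = (2×0.0896)² = 0.0321;  (-3·δu/u)² = (-3×0.0250)² = 0.00563
δQ/Q = √(0.0642) = 0.253
Q = 0.00506, so δQ = 0.253 × 0.00506 = 0.00128.

0.00506 ± 0.00128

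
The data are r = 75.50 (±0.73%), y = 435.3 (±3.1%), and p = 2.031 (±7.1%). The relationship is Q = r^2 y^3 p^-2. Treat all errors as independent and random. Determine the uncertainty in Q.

Each factor contributes (exponent × relative error)² to (δQ/Q)²:
  (2·δr/r)² = (2×0.00730)² = 0.000213;  (3·δy/y)² = (3×0.0310)² = 0.00865;  (-2·δp/p)² = (-2×0.0710)² = 0.0202
δQ/Q = √(0.0290) = 0.170
Q = 1.14e+11, so δQ = 0.170 × 1.14e+11 = 1.94e+10.

1.94e+10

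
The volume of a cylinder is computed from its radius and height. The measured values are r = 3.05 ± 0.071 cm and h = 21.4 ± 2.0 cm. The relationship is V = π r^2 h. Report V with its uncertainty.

625 ± 65.3 cm^3

Each factor contributes (exponent × relative error)² to (δV/V)²:
  (2·δr/r)² = (2×0.0233)² = 0.00217;  (1·δh/h)² = (1×0.0935)² = 0.00873
δV/V = √(0.0109) = 0.104
V = 625 cm^3, so δV = 0.104 × 625 = 65.3 cm^3.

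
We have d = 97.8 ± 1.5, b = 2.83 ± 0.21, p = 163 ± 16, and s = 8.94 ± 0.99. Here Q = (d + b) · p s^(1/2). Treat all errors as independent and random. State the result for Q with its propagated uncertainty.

49000 ± 5580

Let u = d + b = 101. δu = √(δd² + δb²) = √(2.25 + 0.0441) = 1.51, so δu/u = 0.0151.
Q is then a monomial in u, p, s:
δQ/Q = √((δu/u)² + (1·δp/p)² + (½·δs/s)²) = √(0.000227 + 0.00964 + 0.00307) = 0.114
Q = 49000, so δQ = 0.114 × 49000 = 5580.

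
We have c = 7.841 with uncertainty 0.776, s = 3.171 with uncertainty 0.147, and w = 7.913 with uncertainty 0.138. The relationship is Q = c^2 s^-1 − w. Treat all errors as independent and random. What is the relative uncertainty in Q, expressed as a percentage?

34.4%

Let p = c^2·s^-1 = 19.39. δp/p = √((2·δc/c)² + (-1·δs/s)²) = √(0.0392 + 0.00215) = 0.203, so δp = 3.94.
Q = p − w: δQ = √(δp² + δw²) = √(15.5 + 0.0190) = 3.94
Q = 11.48, so δQ/Q = 3.94/11.48 = 0.344.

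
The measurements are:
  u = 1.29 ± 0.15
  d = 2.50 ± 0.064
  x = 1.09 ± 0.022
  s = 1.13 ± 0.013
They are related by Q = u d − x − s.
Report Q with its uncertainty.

Let p = u·d = 3.23. δp/p = √((1·δu/u)² + (1·δd/d)²) = √(0.0135 + 0.000655) = 0.119, so δp = 0.384.
Q = p − x − s: δQ = √(δp² + δx² + δs²) = √(0.147 + 0.000484 + 0.000169) = 0.385
Q = 1.01.

1.01 ± 0.385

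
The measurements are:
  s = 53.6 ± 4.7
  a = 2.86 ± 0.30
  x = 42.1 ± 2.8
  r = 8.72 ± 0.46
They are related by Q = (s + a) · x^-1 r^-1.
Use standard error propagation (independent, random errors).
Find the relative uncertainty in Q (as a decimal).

0.119

Let u = s + a = 56.5. δu = √(δs² + δa²) = √(22.1 + 0.0900) = 4.71, so δu/u = 0.0834.
Q is then a monomial in u, x, r:
δQ/Q = √((δu/u)² + (-1·δx/x)² + (-1·δr/r)²) = √(0.00696 + 0.00442 + 0.00278) = 0.119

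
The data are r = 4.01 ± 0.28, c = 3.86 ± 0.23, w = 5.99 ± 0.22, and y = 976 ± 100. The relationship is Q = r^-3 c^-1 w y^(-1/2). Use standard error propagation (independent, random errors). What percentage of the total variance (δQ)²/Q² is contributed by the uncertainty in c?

6.91%

(δQ/Q)² = (-3·δr/r)² + (-1·δc/c)² + (1·δw/w)² + (−½·δy/y)²
  r term: (-3×0.0698)² = 0.0439
  c term: (-1×0.0596)² = 0.00355
  w term: (1×0.0367)² = 0.00135
  y term: (-0.5×0.102)² = 0.00262
Total = 0.0514. Share from c = 0.00355/0.0514 = 0.0691.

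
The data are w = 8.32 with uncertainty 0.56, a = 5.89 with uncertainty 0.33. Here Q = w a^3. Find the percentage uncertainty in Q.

18.1%

Since Q is a product/quotient, work with relative uncertainties:
  (1·δw/w)² = (1×0.0673)² = 0.00453;  (3·δa/a)² = (3×0.0560)² = 0.0283
δQ/Q = √(0.0328) = 0.181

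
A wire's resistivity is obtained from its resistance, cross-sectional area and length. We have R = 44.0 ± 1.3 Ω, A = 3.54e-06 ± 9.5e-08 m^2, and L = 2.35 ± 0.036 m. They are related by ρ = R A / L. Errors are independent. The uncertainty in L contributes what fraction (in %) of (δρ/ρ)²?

(δρ/ρ)² = (1·δR/R)² + (1·δA/A)² + (-1·δL/L)²
  R term: (1×0.0295)² = 0.000873
  A term: (1×0.0268)² = 0.000720
  L term: (-1×0.0153)² = 0.000235
Total = 0.00183. Share from L = 0.000235/0.00183 = 0.128.

12.8%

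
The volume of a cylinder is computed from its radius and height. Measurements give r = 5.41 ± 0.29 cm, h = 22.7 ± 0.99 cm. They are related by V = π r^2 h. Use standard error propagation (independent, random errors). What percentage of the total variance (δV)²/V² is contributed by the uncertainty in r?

(δV/V)² = (2·δr/r)² + (1·δh/h)²
  r term: (2×0.0536)² = 0.0115
  h term: (1×0.0436)² = 0.00190
Total = 0.0134. Share from r = 0.0115/0.0134 = 0.858.

85.8%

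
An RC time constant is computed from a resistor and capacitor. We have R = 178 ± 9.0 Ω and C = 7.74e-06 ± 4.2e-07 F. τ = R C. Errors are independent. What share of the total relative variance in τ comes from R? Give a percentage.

46.5%

(δτ/τ)² = (1·δR/R)² + (1·δC/C)²
  R term: (1×0.0506)² = 0.00256
  C term: (1×0.0543)² = 0.00294
Total = 0.00550. Share from R = 0.00256/0.00550 = 0.465.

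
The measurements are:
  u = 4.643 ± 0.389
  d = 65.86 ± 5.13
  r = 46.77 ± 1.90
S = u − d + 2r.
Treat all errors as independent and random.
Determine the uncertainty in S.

Sums and differences: (δS)² = Σ (cᵢ δxᵢ)².
  (δu)² = 0.151;  (δd)² = 26.3;  (2·δr)² = 14.4
δS = √(40.9) = 6.40

6.40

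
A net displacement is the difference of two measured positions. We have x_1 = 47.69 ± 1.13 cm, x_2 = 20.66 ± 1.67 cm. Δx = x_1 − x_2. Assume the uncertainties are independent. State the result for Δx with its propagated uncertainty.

Each term contributes (cᵢ δxᵢ)² to (δΔx)²:
  (δx_1)² = 1.28;  (δx_2)² = 2.79
δΔx = √(4.07) = 2.02 cm
Δx = 27.03 cm.

27.03 ± 2.02 cm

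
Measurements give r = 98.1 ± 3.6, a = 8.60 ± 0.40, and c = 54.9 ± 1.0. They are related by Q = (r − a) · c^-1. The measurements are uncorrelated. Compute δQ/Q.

0.0444

Let u = r − a = 89.5. δu = √(δr² + δa²) = √(13.0 + 0.160) = 3.62, so δu/u = 0.0405.
Q is then a monomial in u, c:
δQ/Q = √((δu/u)² + (-1·δc/c)²) = √(0.00164 + 0.000332) = 0.0444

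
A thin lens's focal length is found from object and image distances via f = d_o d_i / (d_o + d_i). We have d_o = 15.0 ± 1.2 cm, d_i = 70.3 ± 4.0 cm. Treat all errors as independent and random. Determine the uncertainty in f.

0.824 cm

∂f/∂d_o = (d_i/(d_o+d_i))² = 0.679;  ∂f/∂d_i = (d_o/(d_o+d_i))² = 0.0309
δf = √((∂f/∂d_o · δd_o)² + (∂f/∂d_i · δd_i)²) = √(0.664 + 0.0153) = 0.824 cm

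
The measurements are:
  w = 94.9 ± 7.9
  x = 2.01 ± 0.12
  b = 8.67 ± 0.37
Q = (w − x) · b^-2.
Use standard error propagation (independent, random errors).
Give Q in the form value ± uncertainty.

1.24 ± 0.149

Let u = w − x = 92.9. δu = √(δw² + δx²) = √(62.4 + 0.0144) = 7.90, so δu/u = 0.0851.
Q is then a monomial in u, b:
δQ/Q = √((δu/u)² + (-2·δb/b)²) = √(0.00723 + 0.00728) = 0.120
Q = 1.24, so δQ = 0.120 × 1.24 = 0.149.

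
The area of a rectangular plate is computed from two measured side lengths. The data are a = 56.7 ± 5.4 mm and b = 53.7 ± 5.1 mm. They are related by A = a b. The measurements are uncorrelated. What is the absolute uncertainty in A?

For a monomial A ∝ a, b, fractional errors add in quadrature:
  (1·δa/a)² = (1×0.0952)² = 0.00907;  (1·δb/b)² = (1×0.0950)² = 0.00902
δA/A = √(0.0181) = 0.134
A = 3040 mm^2, so δA = 0.134 × 3040 = 410 mm^2.

410 mm^2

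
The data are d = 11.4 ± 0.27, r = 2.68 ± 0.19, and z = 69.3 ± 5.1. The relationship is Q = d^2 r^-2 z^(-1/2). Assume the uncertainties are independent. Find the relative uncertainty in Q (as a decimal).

Since Q is a product/quotient, work with relative uncertainties:
  (2·δd/d)² = (2×0.0237)² = 0.00224;  (-2·δr/r)² = (-2×0.0709)² = 0.0201;  (−½·δz/z)² = (-0.5×0.0736)² = 0.00135
δQ/Q = √(0.0237) = 0.154

0.154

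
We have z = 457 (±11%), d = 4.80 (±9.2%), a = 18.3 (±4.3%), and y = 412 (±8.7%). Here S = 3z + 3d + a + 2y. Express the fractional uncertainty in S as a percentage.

Absolute uncertainties add in quadrature for a linear combination:
  (3·δz)² = 22700;  (3·δd)² = 1.76;  (δa)² = 0.619;  (2·δy)² = 5140
δS = √(27900) = 167
S = 2230, so δS/S = 167/2230 = 0.0750.

7.50%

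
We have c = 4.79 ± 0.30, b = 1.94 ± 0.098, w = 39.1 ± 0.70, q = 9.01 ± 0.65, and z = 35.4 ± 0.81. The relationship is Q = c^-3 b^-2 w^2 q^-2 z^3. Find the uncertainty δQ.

543

Since Q is a product/quotient, work with relative uncertainties:
  (-3·δc/c)² = (-3×0.0626)² = 0.0353;  (-2·δb/b)² = (-2×0.0505)² = 0.0102;  (2·δw/w)² = (2×0.0179)² = 0.00128;  (-2·δq/q)² = (-2×0.0721)² = 0.0208;  (3·δz/z)² = (3×0.0229)² = 0.00471
δQ/Q = √(0.0723) = 0.269
Q = 2020, so δQ = 0.269 × 2020 = 543.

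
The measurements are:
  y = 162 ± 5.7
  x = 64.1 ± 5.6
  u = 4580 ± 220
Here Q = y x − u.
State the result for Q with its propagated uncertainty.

Let p = y·x = 10400. δp/p = √((1·δy/y)² + (1·δx/x)²) = √(0.00124 + 0.00763) = 0.0942, so δp = 978.
Q = p − u: δQ = √(δp² + δu²) = √(9.57e+05 + 48400) = 1000
Q = 5800.

5800 ± 1000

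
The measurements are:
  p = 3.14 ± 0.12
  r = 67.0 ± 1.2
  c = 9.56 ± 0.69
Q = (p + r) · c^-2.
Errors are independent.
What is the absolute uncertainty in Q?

Let u = p + r = 70.1. δu = √(δp² + δr²) = √(0.0144 + 1.44) = 1.21, so δu/u = 0.0172.
Q is then a monomial in u, c:
δQ/Q = √((δu/u)² + (-2·δc/c)²) = √(0.000296 + 0.0208) = 0.145
Q = 0.767, so δQ = 0.145 × 0.767 = 0.112.

0.112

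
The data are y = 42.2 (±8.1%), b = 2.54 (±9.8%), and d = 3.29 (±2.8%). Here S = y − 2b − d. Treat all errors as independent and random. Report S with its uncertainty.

Sums and differences: (δS)² = Σ (cᵢ δxᵢ)².
  (δy)² = 11.7;  (2·δb)² = 0.248;  (δd)² = 0.00849
δS = √(11.9) = 3.46
S = 33.8.

33.8 ± 3.46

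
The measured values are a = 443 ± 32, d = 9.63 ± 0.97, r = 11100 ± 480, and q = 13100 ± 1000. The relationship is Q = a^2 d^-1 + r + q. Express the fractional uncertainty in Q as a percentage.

8.43%

Let p = a^2·d^-1 = 20400. δp/p = √((2·δa/a)² + (-1·δd/d)²) = √(0.0209 + 0.0101) = 0.176, so δp = 3590.
Q = p + r + q: δQ = √(δp² + δr² + δq²) = √(1.29e+07 + 2.3e+05 + 1e+06) = 3760
Q = 44600, so δQ/Q = 3760/44600 = 0.0843.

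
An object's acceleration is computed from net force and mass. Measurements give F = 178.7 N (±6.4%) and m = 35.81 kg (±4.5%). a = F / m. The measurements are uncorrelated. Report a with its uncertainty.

4.990 ± 0.390 m/s^2

Products/powers → add relative errors in quadrature, weighted by exponent:
  (1·δF/F)² = (1×0.0640)² = 0.00410;  (-1·δm/m)² = (-1×0.0450)² = 0.00202
δa/a = √(0.00612) = 0.0782
a = 4.990 m/s^2, so δa = 0.0782 × 4.990 = 0.390 m/s^2.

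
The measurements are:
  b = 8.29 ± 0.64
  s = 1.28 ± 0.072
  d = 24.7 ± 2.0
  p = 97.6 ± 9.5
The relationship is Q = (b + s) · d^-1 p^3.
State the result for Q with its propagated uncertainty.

Let u = b + s = 9.57. δu = √(δb² + δs²) = √(0.410 + 0.00518) = 0.644, so δu/u = 0.0673.
Q is then a monomial in u, d, p:
δQ/Q = √((δu/u)² + (-1·δd/d)² + (3·δp/p)²) = √(0.00453 + 0.00656 + 0.0853) = 0.310
Q = 3.6e+05, so δQ = 0.310 × 3.6e+05 = 1.12e+05.

(3.60 ± 1.12) × 10^5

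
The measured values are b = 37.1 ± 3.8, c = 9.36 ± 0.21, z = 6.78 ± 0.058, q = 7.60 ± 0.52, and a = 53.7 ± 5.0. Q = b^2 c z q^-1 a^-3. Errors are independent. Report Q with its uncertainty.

Relative error in a monomial: (δQ/Q)² = Σ (nᵢ · δxᵢ/xᵢ)².
  (2·δb/b)² = (2×0.102)² = 0.0420;  (1·δc/c)² = (1×0.0224)² = 0.000503;  (1·δz/z)² = (1×0.00855)² = 7.32e-05;  (-1·δq/q)² = (-1×0.0684)² = 0.00468;  (-3·δa/a)² = (-3×0.0931)² = 0.0780
δQ/Q = √(0.125) = 0.354
Q = 0.0742, so δQ = 0.354 × 0.0742 = 0.0263.

0.0742 ± 0.0263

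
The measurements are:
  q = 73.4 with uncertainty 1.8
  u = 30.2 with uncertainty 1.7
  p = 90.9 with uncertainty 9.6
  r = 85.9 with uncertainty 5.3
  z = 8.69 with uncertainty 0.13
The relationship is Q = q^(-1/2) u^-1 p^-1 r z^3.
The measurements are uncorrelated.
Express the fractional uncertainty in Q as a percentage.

Relative error in a monomial: (δQ/Q)² = Σ (nᵢ · δxᵢ/xᵢ)².
  (−½·δq/q)² = (-0.5×0.0245)² = 0.000150;  (-1·δu/u)² = (-1×0.0563)² = 0.00317;  (-1·δp/p)² = (-1×0.106)² = 0.0112;  (1·δr/r)² = (1×0.0617)² = 0.00381;  (3·δz/z)² = (3×0.0150)² = 0.00201
δQ/Q = √(0.0203) = 0.142

14.2%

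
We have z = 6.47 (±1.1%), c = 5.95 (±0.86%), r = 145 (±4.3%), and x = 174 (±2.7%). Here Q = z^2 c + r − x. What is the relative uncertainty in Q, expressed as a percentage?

Let p = z^2·c = 249. δp/p = √((2·δz/z)² + (1·δc/c)²) = √(0.000484 + 7.4e-05) = 0.0236, so δp = 5.88.
Q = p + r − x: δQ = √(δp² + δr² + δx²) = √(34.6 + 38.9 + 22.1) = 9.78
Q = 220, so δQ/Q = 9.78/220 = 0.0444.

4.44%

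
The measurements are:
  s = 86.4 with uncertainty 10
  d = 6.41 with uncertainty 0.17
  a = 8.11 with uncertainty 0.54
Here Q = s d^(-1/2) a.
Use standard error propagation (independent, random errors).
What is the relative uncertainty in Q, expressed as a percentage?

13.4%

Since Q is a product/quotient, work with relative uncertainties:
  (1·δs/s)² = (1×0.116)² = 0.0134;  (−½·δd/d)² = (-0.5×0.0265)² = 0.000176;  (1·δa/a)² = (1×0.0666)² = 0.00443
δQ/Q = √(0.0180) = 0.134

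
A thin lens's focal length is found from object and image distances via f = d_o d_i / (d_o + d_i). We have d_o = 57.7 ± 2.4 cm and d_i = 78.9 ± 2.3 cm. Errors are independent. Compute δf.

∂f/∂d_o = (d_i/(d_o+d_i))² = 0.334;  ∂f/∂d_i = (d_o/(d_o+d_i))² = 0.178
δf = √((∂f/∂d_o · δd_o)² + (∂f/∂d_i · δd_i)²) = √(0.641 + 0.168) = 0.900 cm

0.900 cm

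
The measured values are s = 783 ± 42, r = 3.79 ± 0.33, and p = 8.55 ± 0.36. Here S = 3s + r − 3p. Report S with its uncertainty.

Each term contributes (cᵢ δxᵢ)² to (δS)²:
  (3·δs)² = 15900;  (δr)² = 0.109;  (3·δp)² = 1.17
δS = √(15900) = 126
S = 2330.

2330 ± 126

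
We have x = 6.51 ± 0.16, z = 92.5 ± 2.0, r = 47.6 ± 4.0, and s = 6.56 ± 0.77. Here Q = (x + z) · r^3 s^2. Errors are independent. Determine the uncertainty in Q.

1.59e+08

Let u = x + z = 99.0. δu = √(δx² + δz²) = √(0.0256 + 4.00) = 2.01, so δu/u = 0.0203.
Q is then a monomial in u, r, s:
δQ/Q = √((δu/u)² + (3·δr/r)² + (2·δs/s)²) = √(0.000411 + 0.0636 + 0.0551) = 0.345
Q = 4.6e+08, so δQ = 0.345 × 4.6e+08 = 1.59e+08.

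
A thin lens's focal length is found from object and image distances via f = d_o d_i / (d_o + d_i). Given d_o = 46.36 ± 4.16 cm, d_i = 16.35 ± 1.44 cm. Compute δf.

∂f/∂d_o = (d_i/(d_o+d_i))² = 0.0680;  ∂f/∂d_i = (d_o/(d_o+d_i))² = 0.547
δf = √((∂f/∂d_o · δd_o)² + (∂f/∂d_i · δd_i)²) = √(0.0800 + 0.619) = 0.836 cm

0.836 cm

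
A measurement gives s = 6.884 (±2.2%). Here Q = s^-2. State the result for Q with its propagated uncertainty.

0.02110 ± 0.000928

Q ∝ s^-2, so δQ/Q = |-2| · δs/s = 2 × 0.0220 = 0.0440.
Q = 0.02110, so δQ = 0.0440 × 0.02110 = 0.000928.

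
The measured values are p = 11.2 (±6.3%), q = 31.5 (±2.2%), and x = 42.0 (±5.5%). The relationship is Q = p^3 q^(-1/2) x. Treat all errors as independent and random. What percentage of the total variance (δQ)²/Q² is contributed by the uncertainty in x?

7.78%

(δQ/Q)² = (3·δp/p)² + (−½·δq/q)² + (1·δx/x)²
  p term: (3×0.0630)² = 0.0357
  q term: (-0.5×0.0220)² = 0.000121
  x term: (1×0.0550)² = 0.00302
Total = 0.0389. Share from x = 0.00302/0.0389 = 0.0778.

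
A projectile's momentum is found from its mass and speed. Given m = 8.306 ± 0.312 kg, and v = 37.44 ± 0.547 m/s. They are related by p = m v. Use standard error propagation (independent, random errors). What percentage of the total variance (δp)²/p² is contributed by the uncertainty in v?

13.1%

(δp/p)² = (1·δm/m)² + (1·δv/v)²
  m term: (1×0.0376)² = 0.00141
  v term: (1×0.0146)² = 0.000213
Total = 0.00162. Share from v = 0.000213/0.00162 = 0.131.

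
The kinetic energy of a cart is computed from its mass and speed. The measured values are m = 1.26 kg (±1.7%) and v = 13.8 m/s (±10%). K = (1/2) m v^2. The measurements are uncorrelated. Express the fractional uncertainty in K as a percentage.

K is a product of powers, so relative uncertainties combine in quadrature:
  (1·δm/m)² = (1×0.0170)² = 0.000289;  (2·δv/v)² = (2×0.100)² = 0.0400
δK/K = √(0.0403) = 0.201

20.1%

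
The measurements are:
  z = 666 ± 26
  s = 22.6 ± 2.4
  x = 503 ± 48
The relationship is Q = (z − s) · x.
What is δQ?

33600

Let u = z − s = 643. δu = √(δz² + δs²) = √(676 + 5.76) = 26.1, so δu/u = 0.0406.
Q is then a monomial in u, x:
δQ/Q = √((δu/u)² + (1·δx/x)²) = √(0.00165 + 0.00911) = 0.104
Q = 3.24e+05, so δQ = 0.104 × 3.24e+05 = 33600.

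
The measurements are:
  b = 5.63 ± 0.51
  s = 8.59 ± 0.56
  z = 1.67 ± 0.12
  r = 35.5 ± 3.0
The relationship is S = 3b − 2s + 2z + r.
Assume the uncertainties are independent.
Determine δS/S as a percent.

For a sum/difference, combine absolute errors in quadrature:
  (3·δb)² = 2.34;  (2·δs)² = 1.25;  (2·δz)² = 0.0576;  (δr)² = 9.00
δS = √(12.7) = 3.56
S = 38.5, so δS/S = 3.56/38.5 = 0.0923.

9.23%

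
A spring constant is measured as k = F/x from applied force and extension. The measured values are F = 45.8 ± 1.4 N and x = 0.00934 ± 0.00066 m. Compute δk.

Relative error in a monomial: (δk/k)² = Σ (nᵢ · δxᵢ/xᵢ)².
  (1·δF/F)² = (1×0.0306)² = 0.000934;  (-1·δx/x)² = (-1×0.0707)² = 0.00499
δk/k = √(0.00593) = 0.0770
k = 4900 N/m, so δk = 0.0770 × 4900 = 378 N/m.

378 N/m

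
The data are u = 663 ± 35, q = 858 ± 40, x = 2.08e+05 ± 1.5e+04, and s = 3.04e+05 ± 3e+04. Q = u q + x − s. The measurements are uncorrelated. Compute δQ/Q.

0.111

Let p = u·q = 5.69e+05. δp/p = √((1·δu/u)² + (1·δq/q)²) = √(0.00279 + 0.00217) = 0.0704, so δp = 40100.
Q = p + x − s: δQ = √(δp² + δx² + δs²) = √(1.61e+09 + 2.25e+08 + 9e+08) = 52300
Q = 4.73e+05, so δQ/Q = 52300/4.73e+05 = 0.111.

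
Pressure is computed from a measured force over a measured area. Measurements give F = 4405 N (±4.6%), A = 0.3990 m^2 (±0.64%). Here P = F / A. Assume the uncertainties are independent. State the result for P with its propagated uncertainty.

Relative error in a monomial: (δP/P)² = Σ (nᵢ · δxᵢ/xᵢ)².
  (1·δF/F)² = (1×0.0460)² = 0.00212;  (-1·δA/A)² = (-1×0.00640)² = 4.1e-05
δP/P = √(0.00216) = 0.0464
P = 11040 Pa, so δP = 0.0464 × 11040 = 513 Pa.

11040 ± 513 Pa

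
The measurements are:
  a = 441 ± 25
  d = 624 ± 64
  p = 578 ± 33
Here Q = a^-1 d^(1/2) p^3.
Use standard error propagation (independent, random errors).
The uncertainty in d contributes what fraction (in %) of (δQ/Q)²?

(δQ/Q)² = (-1·δa/a)² + (½·δd/d)² + (3·δp/p)²
  a term: (-1×0.0567)² = 0.00321
  d term: (0.5×0.103)² = 0.00263
  p term: (3×0.0571)² = 0.0293
Total = 0.0352. Share from d = 0.00263/0.0352 = 0.0748.

7.48%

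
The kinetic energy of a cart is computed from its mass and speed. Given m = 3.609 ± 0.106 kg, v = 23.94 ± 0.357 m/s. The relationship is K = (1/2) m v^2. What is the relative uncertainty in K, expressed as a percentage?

4.19%

Since K is a product/quotient, work with relative uncertainties:
  (1·δm/m)² = (1×0.0294)² = 0.000863;  (2·δv/v)² = (2×0.0149)² = 0.000890
δK/K = √(0.00175) = 0.0419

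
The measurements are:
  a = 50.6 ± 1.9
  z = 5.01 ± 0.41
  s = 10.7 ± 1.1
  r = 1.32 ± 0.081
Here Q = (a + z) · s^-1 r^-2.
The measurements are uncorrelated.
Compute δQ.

0.489

Let u = a + z = 55.6. δu = √(δa² + δz²) = √(3.61 + 0.168) = 1.94, so δu/u = 0.0350.
Q is then a monomial in u, s, r:
δQ/Q = √((δu/u)² + (-1·δs/s)² + (-2·δr/r)²) = √(0.00122 + 0.0106 + 0.0151) = 0.164
Q = 2.98, so δQ = 0.164 × 2.98 = 0.489.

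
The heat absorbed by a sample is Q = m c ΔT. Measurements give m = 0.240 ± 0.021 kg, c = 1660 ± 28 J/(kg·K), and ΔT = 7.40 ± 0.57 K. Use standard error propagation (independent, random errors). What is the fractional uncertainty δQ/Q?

0.118

Since Q is a product/quotient, work with relative uncertainties:
  (1·δm/m)² = (1×0.0875)² = 0.00766;  (1·δc/c)² = (1×0.0169)² = 0.000285;  (1·δΔT/ΔT)² = (1×0.0770)² = 0.00593
δQ/Q = √(0.0139) = 0.118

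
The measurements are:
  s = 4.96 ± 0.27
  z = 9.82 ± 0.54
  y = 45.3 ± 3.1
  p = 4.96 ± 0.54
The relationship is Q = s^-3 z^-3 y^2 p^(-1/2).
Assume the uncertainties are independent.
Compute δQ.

Q is a product of powers, so relative uncertainties combine in quadrature:
  (-3·δs/s)² = (-3×0.0544)² = 0.0267;  (-3·δz/z)² = (-3×0.0550)² = 0.0272;  (2·δy/y)² = (2×0.0684)² = 0.0187;  (−½·δp/p)² = (-0.5×0.109)² = 0.00296
δQ/Q = √(0.0756) = 0.275
Q = 0.00797, so δQ = 0.275 × 0.00797 = 0.00219.

0.00219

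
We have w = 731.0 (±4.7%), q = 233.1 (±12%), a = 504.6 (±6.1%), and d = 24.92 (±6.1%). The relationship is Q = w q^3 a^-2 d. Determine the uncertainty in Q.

3.51e+05

Since Q is a product/quotient, work with relative uncertainties:
  (1·δw/w)² = (1×0.0470)² = 0.00221;  (3·δq/q)² = (3×0.120)² = 0.130;  (-2·δa/a)² = (-2×0.0610)² = 0.0149;  (1·δd/d)² = (1×0.0610)² = 0.00372
δQ/Q = √(0.150) = 0.388
Q = 906100, so δQ = 0.388 × 906100 = 3.51e+05.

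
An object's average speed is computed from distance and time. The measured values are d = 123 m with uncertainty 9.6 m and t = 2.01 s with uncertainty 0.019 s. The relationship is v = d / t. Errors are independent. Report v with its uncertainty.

Products/powers → add relative errors in quadrature, weighted by exponent:
  (1·δd/d)² = (1×0.0780)² = 0.00609;  (-1·δt/t)² = (-1×0.00945)² = 8.94e-05
δv/v = √(0.00618) = 0.0786
v = 61.2 m/s, so δv = 0.0786 × 61.2 = 4.81 m/s.

61.2 ± 4.81 m/s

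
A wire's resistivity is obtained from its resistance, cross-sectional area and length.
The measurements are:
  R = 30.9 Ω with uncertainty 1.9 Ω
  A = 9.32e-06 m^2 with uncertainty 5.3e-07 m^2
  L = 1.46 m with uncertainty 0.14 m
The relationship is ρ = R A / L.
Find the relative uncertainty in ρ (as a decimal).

For a monomial ρ ∝ R, A, L^-1, fractional errors add in quadrature:
  (1·δR/R)² = (1×0.0615)² = 0.00378;  (1·δA/A)² = (1×0.0569)² = 0.00323;  (-1·δL/L)² = (-1×0.0959)² = 0.00919
δρ/ρ = √(0.0162) = 0.127

0.127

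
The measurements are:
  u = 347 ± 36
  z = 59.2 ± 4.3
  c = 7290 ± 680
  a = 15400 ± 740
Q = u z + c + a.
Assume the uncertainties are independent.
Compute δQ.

2790

Let p = u·z = 20500. δp/p = √((1·δu/u)² + (1·δz/z)²) = √(0.0108 + 0.00528) = 0.127, so δp = 2600.
Q = p + c + a: δQ = √(δp² + δc² + δa²) = √(6.77e+06 + 4.62e+05 + 5.48e+05) = 2790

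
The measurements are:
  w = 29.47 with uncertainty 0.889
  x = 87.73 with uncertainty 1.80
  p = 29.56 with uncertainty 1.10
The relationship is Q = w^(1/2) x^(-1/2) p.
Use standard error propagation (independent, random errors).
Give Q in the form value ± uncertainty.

17.13 ± 0.710

Since Q is a product/quotient, work with relative uncertainties:
  (½·δw/w)² = (0.5×0.0302)² = 0.000228;  (−½·δx/x)² = (-0.5×0.0205)² = 0.000105;  (1·δp/p)² = (1×0.0372)² = 0.00138
δQ/Q = √(0.00172) = 0.0414
Q = 17.13, so δQ = 0.0414 × 17.13 = 0.710.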